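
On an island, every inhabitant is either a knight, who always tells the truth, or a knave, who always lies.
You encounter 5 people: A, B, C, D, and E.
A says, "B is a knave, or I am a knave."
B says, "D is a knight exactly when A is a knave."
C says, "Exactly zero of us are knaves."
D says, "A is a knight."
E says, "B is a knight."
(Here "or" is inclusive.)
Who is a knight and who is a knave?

A is a knight, so "B is a knave, or I am a knave" must be True — and it is.
B is a knave, and the claim "D is a knight exactly when A is a knave" is indeed False.
C is a knave, so "exactly zero of us are knaves" must be False — and it is.
D is a knight; "A is a knight" is True, as required.
Since E is a knave, "B is a knight" needs to be False, which holds.

A is a knight, B is a knave, C is a knave, D is a knight, and E is a knave.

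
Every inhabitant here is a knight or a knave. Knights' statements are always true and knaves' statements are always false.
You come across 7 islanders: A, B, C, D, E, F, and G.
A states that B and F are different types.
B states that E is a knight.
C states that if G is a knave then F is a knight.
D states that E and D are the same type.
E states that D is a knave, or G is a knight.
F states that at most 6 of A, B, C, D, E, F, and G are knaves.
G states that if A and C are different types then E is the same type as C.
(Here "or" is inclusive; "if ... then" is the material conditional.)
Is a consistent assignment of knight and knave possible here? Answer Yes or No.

Yes

One consistent assignment: A=knave, B=knight, C=knight, D=knight, E=knight, F=knight, G=knight.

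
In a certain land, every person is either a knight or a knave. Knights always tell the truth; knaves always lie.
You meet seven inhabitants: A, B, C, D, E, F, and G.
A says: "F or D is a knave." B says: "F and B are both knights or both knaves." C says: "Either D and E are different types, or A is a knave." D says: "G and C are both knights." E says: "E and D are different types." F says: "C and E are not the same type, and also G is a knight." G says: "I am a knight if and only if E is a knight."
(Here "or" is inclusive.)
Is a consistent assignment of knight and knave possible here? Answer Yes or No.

No

Checking all 128 assignments, each has at least one speaker whose statement's truth value contradicts their type.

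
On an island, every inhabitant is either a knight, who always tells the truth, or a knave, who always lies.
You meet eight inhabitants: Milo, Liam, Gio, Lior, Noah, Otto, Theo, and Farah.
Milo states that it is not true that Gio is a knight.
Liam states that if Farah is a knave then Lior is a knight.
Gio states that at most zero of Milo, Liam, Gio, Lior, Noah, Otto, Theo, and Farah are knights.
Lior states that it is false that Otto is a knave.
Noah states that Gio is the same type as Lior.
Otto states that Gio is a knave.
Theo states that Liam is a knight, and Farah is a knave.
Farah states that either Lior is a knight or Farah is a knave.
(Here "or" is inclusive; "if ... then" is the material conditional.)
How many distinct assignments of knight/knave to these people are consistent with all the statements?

1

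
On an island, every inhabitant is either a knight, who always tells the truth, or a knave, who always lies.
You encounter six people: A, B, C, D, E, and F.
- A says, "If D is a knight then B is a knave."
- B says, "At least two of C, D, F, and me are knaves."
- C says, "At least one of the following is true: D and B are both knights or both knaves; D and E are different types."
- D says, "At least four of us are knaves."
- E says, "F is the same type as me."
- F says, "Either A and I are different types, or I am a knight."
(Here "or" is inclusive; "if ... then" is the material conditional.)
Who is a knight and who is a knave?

Since A is a knight, "if D is a knight then B is a knave" needs to be True, which holds.
B is a knight; "at least two of C, D, F, and me are knaves" is True, as required.
C is a knave, so "at least one of the following is true: D and B are both knights or both knaves; D and E are different types" must be False — and it is.
D is a knave, and the claim "at least four of us are knaves" is indeed False.
E is a knave, so "F is the same type as me" must be False — and it is.
F is a knight, and the claim "either A and I are different types, or I am a knight" is indeed True.

A is a knight, B is a knight, C is a knave, D is a knave, E is a knave, and F is a knight.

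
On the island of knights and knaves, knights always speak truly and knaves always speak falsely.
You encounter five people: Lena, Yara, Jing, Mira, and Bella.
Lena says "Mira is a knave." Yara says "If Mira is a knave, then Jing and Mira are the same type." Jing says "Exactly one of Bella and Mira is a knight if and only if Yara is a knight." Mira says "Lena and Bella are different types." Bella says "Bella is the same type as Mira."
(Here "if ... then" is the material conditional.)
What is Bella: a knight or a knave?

Bella is a knight.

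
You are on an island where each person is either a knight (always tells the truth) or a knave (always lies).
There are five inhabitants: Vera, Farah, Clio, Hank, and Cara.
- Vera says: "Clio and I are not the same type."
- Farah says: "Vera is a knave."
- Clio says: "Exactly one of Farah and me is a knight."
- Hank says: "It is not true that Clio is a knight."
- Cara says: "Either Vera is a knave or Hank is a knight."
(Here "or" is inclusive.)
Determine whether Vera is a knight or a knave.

Vera is a knight.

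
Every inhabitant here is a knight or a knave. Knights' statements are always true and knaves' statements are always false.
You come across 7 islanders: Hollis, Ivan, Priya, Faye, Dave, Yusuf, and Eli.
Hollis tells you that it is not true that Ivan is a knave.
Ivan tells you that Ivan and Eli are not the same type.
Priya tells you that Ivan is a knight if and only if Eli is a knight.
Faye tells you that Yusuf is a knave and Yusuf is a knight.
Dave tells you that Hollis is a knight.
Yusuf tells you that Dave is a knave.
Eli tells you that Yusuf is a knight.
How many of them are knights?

The unique consistent assignment is Hollis=knight, Ivan=knight, Priya=knave, Faye=knave, Dave=knight, Yusuf=knave, Eli=knave.
That has 3 knights.

3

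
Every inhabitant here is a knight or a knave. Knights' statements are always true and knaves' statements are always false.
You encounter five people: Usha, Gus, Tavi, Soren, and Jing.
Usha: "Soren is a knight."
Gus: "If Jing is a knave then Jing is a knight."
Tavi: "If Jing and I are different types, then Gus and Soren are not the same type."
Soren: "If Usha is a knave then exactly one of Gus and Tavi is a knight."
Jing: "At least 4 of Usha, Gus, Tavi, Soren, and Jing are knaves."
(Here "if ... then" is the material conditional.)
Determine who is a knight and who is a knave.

Usha (knight): "Soren is a knight" — true. ✓
Gus is a knave; "if Jing is a knave then Jing is a knight" is False, as required.
Tavi is a knight; "if Jing and I are different types, then Gus and Soren are not the same type" is true, as required.
Soren is a knight; "if Usha is a knave then exactly one of Gus and Tavi is a knight" is true, as required.
Jing (knave): "at least 4 of Usha, Gus, Tavi, Soren, and Jing are knaves" — False. ✓

Usha is a knight, Gus is a knave, Tavi is a knight, Soren is a knight, and Jing is a knave.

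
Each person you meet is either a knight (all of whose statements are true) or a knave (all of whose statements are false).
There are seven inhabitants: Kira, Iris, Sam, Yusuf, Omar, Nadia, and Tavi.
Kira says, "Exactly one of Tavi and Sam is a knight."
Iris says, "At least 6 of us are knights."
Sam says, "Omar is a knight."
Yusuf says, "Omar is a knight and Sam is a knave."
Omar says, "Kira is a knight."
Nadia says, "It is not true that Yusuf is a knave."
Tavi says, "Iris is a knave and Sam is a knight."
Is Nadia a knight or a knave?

Consistent assignments: {Kira=knave, Iris=knave, Sam=knave, Yusuf=knave, Omar=knave, Nadia=knave, Tavi=knave}
In every consistent assignment, Nadia is a knave.

Nadia is a knave.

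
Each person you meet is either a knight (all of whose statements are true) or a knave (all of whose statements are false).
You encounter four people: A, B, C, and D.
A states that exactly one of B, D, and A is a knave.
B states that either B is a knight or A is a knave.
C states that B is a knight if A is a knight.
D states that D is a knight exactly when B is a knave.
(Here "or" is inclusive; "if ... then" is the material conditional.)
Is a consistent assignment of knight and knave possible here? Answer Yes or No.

Yes

One consistent assignment: A=knight, B=knave, C=knave, D=knight.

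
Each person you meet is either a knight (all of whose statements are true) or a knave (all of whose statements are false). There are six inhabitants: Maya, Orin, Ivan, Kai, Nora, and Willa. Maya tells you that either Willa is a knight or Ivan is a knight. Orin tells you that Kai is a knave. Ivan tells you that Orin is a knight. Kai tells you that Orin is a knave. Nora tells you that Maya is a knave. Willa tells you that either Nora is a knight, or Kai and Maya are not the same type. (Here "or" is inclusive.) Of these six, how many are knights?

The unique consistent assignment is Maya=knight, Orin=knight, Ivan=knight, Kai=knave, Nora=knave, Willa=knight.
That has 4 knights.

4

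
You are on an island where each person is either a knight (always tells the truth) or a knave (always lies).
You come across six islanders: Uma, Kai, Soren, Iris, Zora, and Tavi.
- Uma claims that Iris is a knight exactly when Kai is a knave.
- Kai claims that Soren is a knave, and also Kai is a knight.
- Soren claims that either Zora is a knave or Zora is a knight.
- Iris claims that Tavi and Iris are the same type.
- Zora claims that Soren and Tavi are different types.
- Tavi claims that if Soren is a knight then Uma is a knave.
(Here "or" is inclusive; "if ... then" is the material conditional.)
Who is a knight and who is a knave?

Knights: Soren and Tavi. Knaves: Uma, Kai, Iris, and Zora.

Since Uma is a knave, "Iris is a knight exactly when Kai is a knave" needs to be false, which holds.
Since Kai is a knave, "Soren is a knave, and also Kai is a knight" needs to be false, which holds.
Soren (knight): "either Zora is a knave or Zora is a knight" — true. ✓
Iris is a knave; "Tavi and Iris are the same type" is false, as required.
As a knave, Zora's statement "Soren and Tavi are different types" should be false; it is.
Tavi (knight): "if Soren is a knight then Uma is a knave" — true. ✓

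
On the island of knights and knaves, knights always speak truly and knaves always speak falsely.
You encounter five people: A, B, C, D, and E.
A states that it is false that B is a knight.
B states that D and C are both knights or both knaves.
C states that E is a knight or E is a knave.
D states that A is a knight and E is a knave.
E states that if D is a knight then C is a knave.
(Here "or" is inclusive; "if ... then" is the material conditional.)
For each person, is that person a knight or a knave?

A is a knight, B is a knave, C is a knight, D is a knave, and E is a knight.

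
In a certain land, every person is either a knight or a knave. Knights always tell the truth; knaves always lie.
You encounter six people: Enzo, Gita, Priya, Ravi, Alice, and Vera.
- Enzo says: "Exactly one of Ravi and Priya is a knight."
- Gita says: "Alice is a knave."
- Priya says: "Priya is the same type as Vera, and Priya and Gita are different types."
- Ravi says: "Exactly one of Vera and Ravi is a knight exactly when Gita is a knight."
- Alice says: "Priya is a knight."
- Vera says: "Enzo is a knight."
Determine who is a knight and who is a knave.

Enzo is a knight, Gita is a knave, Priya is a knight, Ravi is a knave, Alice is a knight, and Vera is a knight.

Enzo is a knight, so "exactly one of Ravi and Priya is a knight" must be True — and it is.
Gita is a knave, and the claim "Alice is a knave" is indeed false.
As a knight, Priya's statement "Priya is the same type as Vera, and Priya and Gita are different types" should be True; it is.
Ravi is a knave; "exactly one of Vera and Ravi is a knight exactly when Gita is a knight" is false, as required.
Alice is a knight, so "Priya is a knight" must be True — and it is.
Vera is a knight, so "Enzo is a knight" must be True — and it is.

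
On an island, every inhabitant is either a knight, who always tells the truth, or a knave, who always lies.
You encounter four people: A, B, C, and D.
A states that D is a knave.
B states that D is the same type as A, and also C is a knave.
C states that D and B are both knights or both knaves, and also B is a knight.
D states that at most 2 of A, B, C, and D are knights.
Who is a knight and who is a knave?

Since A is a knave, "D is a knave" needs to be false, which holds.
B is a knave, so "D is the same type as A, and also C is a knave" must be false — and it is.
C is a knave, so "D and B are both knights or both knaves, and also B is a knight" must be false — and it is.
Since D is a knight, "at most 2 of A, B, C, and D are knights" needs to be true, which holds.

A is a knave, B is a knave, C is a knave, and D is a knight.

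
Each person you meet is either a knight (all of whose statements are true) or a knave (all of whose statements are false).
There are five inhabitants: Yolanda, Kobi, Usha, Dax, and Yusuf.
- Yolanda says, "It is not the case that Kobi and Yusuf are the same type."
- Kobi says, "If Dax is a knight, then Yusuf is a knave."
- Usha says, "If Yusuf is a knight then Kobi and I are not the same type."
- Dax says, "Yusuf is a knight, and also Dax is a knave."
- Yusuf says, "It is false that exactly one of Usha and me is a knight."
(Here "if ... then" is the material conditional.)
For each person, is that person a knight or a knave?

Suppose Yolanda is a knave. Then Yolanda's statement "it is not the case that Kobi and Yusuf are the same type" would have to be false. Checking the 16 ways to assign the others, none is consistent with every speaker.
(For instance, with Kobi=knight, Usha=knight, Dax=knave, Yusuf=knave, Yolanda's claim "it is not the case that Kobi and Yusuf are the same type" comes out true where it would need to be false.)
So Yolanda must be a knight, making "it is not the case that Kobi and Yusuf are the same type" true. Taking Yolanda=knight, Kobi=knight, Usha=knight, Dax=knave, Yusuf=knave, each remaining statement checks out:
  Kobi (knight): "if Dax is a knight, then Yusuf is a knave" — true. ✓
  Usha (knight): "if Yusuf is a knight then Kobi and I are not the same type" — true. ✓
  Dax (knave): "Yusuf is a knight, and also Dax is a knave" — false. ✓
  Yusuf (knave): "it is false that exactly one of Usha and me is a knight" — false. ✓
This is the unique consistent assignment.

Yolanda is a knight, Kobi is a knight, Usha is a knight, Dax is a knave, and Yusuf is a knave.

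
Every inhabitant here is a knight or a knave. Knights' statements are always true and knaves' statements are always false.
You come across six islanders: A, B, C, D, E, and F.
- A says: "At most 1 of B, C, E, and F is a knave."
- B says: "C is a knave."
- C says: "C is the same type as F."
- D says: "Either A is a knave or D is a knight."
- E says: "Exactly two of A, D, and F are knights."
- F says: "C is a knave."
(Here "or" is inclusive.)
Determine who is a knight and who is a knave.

As a knight, A's statement "at most 1 of B, C, E, and F is a knave" should be true; it is.
B is a knight, and the claim "C is a knave" is indeed true.
C is a knave, so "C is the same type as F" must be false — and it is.
D (knave): "either A is a knave or D is a knight" — false. ✓
Since E is a knight, "exactly two of A, D, and F are knights" needs to be true, which holds.
F is a knight; "C is a knave" is true, as required.

A is a knight, B is a knight, C is a knave, D is a knave, E is a knight, and F is a knight.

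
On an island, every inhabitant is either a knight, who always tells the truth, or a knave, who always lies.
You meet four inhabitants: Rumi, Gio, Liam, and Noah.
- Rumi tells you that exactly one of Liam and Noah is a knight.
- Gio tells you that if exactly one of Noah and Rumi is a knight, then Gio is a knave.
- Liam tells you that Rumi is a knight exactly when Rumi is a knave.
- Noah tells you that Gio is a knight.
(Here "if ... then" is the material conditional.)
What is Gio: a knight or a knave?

Gio is a knight.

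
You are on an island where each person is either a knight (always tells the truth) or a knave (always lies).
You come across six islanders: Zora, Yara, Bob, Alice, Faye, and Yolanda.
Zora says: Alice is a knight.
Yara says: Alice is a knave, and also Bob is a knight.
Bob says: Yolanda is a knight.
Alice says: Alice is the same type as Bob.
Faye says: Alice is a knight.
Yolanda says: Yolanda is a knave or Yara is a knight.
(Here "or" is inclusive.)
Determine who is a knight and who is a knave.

Zora is a knave, and the claim "Alice is a knight" is indeed false.
Since Yara is a knight, "Alice is a knave, and also Bob is a knight" needs to be True, which holds.
Bob is a knight, so "Yolanda is a knight" must be True — and it is.
Alice is a knave, and the claim "Alice is the same type as Bob" is indeed false.
Faye (knave): "Alice is a knight" — false. ✓
Yolanda is a knight, so "Yolanda is a knave or Yara is a knight" must be True — and it is.

Knights: Yara, Bob, and Yolanda. Knaves: Zora, Alice, and Faye.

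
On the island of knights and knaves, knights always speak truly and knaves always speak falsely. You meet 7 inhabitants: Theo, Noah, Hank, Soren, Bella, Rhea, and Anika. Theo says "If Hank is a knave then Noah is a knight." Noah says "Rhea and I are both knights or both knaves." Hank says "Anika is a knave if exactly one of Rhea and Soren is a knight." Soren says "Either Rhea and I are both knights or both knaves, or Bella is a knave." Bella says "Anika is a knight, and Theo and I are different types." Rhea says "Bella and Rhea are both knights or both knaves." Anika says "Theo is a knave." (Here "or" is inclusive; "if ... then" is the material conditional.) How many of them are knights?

3

The unique consistent assignment is Theo=knave, Noah=knave, Hank=knave, Soren=knave, Bella=knight, Rhea=knight, Anika=knight.
That has 3 knights.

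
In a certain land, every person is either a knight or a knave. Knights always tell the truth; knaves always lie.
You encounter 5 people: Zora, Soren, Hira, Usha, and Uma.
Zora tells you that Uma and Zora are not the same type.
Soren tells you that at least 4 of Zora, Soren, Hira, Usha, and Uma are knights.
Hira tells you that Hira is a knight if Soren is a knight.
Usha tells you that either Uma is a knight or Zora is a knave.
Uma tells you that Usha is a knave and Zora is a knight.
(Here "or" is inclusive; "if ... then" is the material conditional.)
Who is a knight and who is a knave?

Zora is a knave, Soren is a knave, Hira is a knight, Usha is a knight, and Uma is a knave.

Suppose Zora is a knight. Then Zora's statement "Uma and Zora are not the same type" would have to be true. Checking the 16 ways to assign the others, none is consistent with every speaker.
(For instance, with Soren=knave, Hira=knight, Usha=knight, Uma=knave, Usha's claim "either Uma is a knight or Zora is a knave" comes out false where it would need to be true.)
So Zora must be a knave, making "Uma and Zora are not the same type" false. Taking Zora=knave, Soren=knave, Hira=knight, Usha=knight, Uma=knave, each remaining statement checks out:
  Soren (knave): "at least 4 of Zora, Soren, Hira, Usha, and Uma are knights" — false. ✓
  Hira (knight): "Hira is a knight if Soren is a knight" — true. ✓
  Usha (knight): "either Uma is a knight or Zora is a knave" — true. ✓
  Uma (knave): "Usha is a knave and Zora is a knight" — false. ✓
This is the unique consistent assignment.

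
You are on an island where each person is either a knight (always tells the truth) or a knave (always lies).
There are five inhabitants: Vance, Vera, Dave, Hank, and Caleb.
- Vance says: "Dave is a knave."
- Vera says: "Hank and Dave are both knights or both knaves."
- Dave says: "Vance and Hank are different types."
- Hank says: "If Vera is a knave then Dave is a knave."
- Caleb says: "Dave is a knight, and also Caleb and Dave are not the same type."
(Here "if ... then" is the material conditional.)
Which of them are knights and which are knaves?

Knights: Vance and Hank. Knaves: Vera, Dave, and Caleb.

As a knight, Vance's statement "Dave is a knave" should be true; it is.
Vera is a knave, so "Hank and Dave are both knights or both knaves" must be false — and it is.
Since Dave is a knave, "Vance and Hank are different types" needs to be false, which holds.
Hank is a knight, and the claim "if Vera is a knave then Dave is a knave" is indeed true.
Since Caleb is a knave, "Dave is a knight, and also Caleb and Dave are not the same type" needs to be false, which holds.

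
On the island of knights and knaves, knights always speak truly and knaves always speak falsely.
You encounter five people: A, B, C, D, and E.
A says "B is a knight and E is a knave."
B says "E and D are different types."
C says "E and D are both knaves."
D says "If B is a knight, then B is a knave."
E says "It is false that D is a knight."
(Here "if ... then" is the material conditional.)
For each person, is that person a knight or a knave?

Knights: B and E. Knaves: A, C, and D.

Suppose A is a knight. Then A's statement "B is a knight and E is a knave" would have to be true. Checking the 16 ways to assign the others, none is consistent with every speaker.
(For instance, with B=knight, C=knave, D=knave, E=knight, A's claim "B is a knight and E is a knave" comes out false where it would need to be true.)
So A must be a knave, making "B is a knight and E is a knave" false. Taking A=knave, B=knight, C=knave, D=knave, E=knight, each remaining statement checks out:
  B (knight): "E and D are different types" — true. ✓
  C (knave): "E and D are both knaves" — false. ✓
  D (knave): "if B is a knight, then B is a knave" — false. ✓
  E (knight): "it is false that D is a knight" — true. ✓
This is the unique consistent assignment.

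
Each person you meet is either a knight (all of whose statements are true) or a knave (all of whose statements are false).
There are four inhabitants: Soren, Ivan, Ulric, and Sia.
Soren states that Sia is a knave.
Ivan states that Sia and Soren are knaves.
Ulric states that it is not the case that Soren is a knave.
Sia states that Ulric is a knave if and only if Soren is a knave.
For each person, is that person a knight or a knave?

Suppose Soren is a knight. Then Soren's statement "Sia is a knave" would have to be true. Checking the 8 ways to assign the others, none is consistent with every speaker.
(For instance, with Ivan=knave, Ulric=knave, Sia=knight, Soren's claim "Sia is a knave" comes out false where it would need to be true.)
So Soren must be a knave, making "Sia is a knave" false. Taking Soren=knave, Ivan=knave, Ulric=knave, Sia=knight, each remaining statement checks out:
  Ivan (knave): "Sia and Soren are knaves" — false. ✓
  Ulric (knave): "it is not the case that Soren is a knave" — false. ✓
  Sia (knight): "Ulric is a knave if and only if Soren is a knave" — true. ✓
This is the unique consistent assignment.

Knights: Sia. Knaves: Soren, Ivan, and Ulric.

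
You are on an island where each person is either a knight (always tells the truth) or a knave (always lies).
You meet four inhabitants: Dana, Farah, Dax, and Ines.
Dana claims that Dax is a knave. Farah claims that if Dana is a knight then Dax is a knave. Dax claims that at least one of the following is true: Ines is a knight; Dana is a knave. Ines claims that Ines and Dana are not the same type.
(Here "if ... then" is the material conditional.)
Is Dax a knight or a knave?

Dax is a knight.

Consistent assignments: {Dana=knave, Farah=knight, Dax=knight, Ines=knight}; {Dana=knave, Farah=knight, Dax=knight, Ines=knave}
In every consistent assignment, Dax is a knight.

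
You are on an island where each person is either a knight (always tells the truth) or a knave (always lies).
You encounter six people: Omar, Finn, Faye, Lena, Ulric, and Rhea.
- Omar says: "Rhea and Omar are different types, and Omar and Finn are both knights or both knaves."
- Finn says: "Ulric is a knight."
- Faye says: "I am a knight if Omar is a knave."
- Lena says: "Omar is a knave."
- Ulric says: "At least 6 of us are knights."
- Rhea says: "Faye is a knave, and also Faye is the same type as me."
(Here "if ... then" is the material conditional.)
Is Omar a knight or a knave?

Omar is a knave.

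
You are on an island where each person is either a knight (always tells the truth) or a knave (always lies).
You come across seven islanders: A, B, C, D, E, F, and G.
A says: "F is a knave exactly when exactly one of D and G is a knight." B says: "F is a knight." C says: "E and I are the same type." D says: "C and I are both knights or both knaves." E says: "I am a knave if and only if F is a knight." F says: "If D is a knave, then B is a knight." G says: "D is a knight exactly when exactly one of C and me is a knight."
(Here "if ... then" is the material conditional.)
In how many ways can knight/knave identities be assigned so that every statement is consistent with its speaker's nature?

2

Consistent assignments:
  A=knight, B=knave, C=knight, D=knave, E=knight, F=knave, G=knight
  A=knave, B=knave, C=knight, D=knave, E=knight, F=knave, G=knave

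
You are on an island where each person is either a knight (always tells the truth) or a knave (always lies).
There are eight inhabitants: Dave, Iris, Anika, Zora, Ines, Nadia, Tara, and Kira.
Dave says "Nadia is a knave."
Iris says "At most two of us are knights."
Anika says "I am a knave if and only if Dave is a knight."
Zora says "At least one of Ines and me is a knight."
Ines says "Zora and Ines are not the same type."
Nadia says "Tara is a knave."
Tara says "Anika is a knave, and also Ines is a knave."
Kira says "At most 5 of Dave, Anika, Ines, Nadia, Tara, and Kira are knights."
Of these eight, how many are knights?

The unique consistent assignment is Dave=knave, Iris=knave, Anika=knight, Zora=knave, Ines=knave, Nadia=knight, Tara=knave, Kira=knight.
That has 3 knights.

3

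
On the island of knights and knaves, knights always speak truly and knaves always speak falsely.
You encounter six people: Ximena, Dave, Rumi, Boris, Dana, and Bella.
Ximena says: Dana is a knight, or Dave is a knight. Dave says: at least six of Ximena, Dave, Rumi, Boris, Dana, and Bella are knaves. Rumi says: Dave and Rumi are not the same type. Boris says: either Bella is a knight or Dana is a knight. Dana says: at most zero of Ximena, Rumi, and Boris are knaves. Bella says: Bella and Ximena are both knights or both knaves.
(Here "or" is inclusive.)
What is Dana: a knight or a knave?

Consistent assignments: {Ximena=knight, Dave=knave, Rumi=knight, Boris=knight, Dana=knight, Bella=knight}; {Ximena=knight, Dave=knave, Rumi=knight, Boris=knight, Dana=knight, Bella=knave}
In every consistent assignment, Dana is a knight.

Dana is a knight.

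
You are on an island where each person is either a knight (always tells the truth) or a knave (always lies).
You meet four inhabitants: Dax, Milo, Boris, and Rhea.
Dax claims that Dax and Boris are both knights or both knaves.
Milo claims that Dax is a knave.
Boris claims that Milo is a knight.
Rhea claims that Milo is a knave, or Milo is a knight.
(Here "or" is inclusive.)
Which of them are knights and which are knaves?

Dax is a knave, Milo is a knight, Boris is a knight, and Rhea is a knight.

Dax (knave): "Dax and Boris are both knights or both knaves" — false. ✓
Milo (knight): "Dax is a knave" — True. ✓
Boris is a knight; "Milo is a knight" is True, as required.
Since Rhea is a knight, "Milo is a knave, or Milo is a knight" needs to be True, which holds.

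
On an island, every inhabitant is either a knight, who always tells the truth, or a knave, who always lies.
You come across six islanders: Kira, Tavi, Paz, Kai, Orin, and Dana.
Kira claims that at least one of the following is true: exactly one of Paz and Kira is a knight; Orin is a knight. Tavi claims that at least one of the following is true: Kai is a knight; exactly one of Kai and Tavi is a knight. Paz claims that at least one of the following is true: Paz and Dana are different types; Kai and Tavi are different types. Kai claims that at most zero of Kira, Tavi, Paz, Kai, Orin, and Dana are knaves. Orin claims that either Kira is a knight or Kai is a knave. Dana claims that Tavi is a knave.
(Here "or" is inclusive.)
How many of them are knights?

4

The unique consistent assignment is Kira=knight, Tavi=knight, Paz=knight, Kai=knave, Orin=knight, Dana=knave.
That has 4 knights.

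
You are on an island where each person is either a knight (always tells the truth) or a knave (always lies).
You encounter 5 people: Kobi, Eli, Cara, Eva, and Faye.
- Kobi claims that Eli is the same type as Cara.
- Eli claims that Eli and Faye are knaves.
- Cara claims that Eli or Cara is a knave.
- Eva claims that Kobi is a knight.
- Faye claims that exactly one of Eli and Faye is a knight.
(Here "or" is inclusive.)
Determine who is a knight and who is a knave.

Suppose Kobi is a knight. Then Kobi's statement "Eli is the same type as Cara" would have to be true. Checking the 16 ways to assign the others, none is consistent with every speaker.
(For instance, with Eli=knave, Cara=knight, Eva=knave, Faye=knight, Kobi's claim "Eli is the same type as Cara" comes out false where it would need to be true.)
So Kobi must be a knave, making "Eli is the same type as Cara" false. Taking Kobi=knave, Eli=knave, Cara=knight, Eva=knave, Faye=knight, each remaining statement checks out:
  Eli (knave): "Eli and Faye are knaves" — false. ✓
  Cara (knight): "Eli or Cara is a knave" — true. ✓
  Eva (knave): "Kobi is a knight" — false. ✓
  Faye (knight): "exactly one of Eli and Faye is a knight" — true. ✓
This is the unique consistent assignment.

Kobi is a knave, Eli is a knave, Cara is a knight, Eva is a knave, and Faye is a knight.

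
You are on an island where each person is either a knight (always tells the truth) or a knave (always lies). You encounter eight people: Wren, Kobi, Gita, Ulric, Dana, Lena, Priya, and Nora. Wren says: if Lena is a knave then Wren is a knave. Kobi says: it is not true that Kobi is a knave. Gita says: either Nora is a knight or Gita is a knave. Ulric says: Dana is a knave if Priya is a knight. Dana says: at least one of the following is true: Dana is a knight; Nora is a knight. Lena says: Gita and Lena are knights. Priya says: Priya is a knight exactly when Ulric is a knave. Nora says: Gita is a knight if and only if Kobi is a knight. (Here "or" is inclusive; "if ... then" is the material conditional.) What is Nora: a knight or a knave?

Nora is a knight.

Consistent assignments: {Wren=knight, Kobi=knight, Gita=knight, Ulric=knave, Dana=knight, Lena=knight, Priya=knight, Nora=knight}
In every consistent assignment, Nora is a knight.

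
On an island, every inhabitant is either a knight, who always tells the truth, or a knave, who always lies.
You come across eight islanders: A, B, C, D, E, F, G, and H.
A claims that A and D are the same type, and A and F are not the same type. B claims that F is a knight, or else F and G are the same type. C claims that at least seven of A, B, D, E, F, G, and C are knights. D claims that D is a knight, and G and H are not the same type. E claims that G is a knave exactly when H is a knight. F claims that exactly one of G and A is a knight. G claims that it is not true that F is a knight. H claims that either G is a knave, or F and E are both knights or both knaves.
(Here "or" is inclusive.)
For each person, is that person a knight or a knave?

A is a knight, and the claim "A and D are the same type, and A and F are not the same type" is indeed true.
B (knave): "F is a knight, or else F and G are the same type" — False. ✓
As a knave, C's statement "at least seven of A, B, D, E, F, G, and C are knights" should be False; it is.
D is a knight; "D is a knight, and G and H are not the same type" is true, as required.
As a knight, E's statement "G is a knave exactly when H is a knight" should be true; it is.
As a knave, F's statement "exactly one of G and A is a knight" should be False; it is.
G is a knight, so "it is not true that F is a knight" must be true — and it is.
As a knave, H's statement "either G is a knave, or F and E are both knights or both knaves" should be False; it is.

A is a knight, B is a knave, C is a knave, D is a knight, E is a knight, F is a knave, G is a knight, and H is a knave.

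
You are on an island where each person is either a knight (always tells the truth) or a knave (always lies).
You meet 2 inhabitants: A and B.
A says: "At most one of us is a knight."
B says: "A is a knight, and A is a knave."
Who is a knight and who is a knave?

Suppose A is a knave. Then A's statement "at most one of us is a knight" would have to be false. Checking the 2 ways to assign the others, none is consistent with every speaker.
(For instance, with B=knave, A's claim "at most one of us is a knight" comes out true where it would need to be false.)
So A must be a knight, making "at most one of us is a knight" true. Taking A=knight, B=knave, each remaining statement checks out:
  B (knave): "A is a knight, and A is a knave" — false. ✓
This is the unique consistent assignment.

Knights: A. Knaves: B.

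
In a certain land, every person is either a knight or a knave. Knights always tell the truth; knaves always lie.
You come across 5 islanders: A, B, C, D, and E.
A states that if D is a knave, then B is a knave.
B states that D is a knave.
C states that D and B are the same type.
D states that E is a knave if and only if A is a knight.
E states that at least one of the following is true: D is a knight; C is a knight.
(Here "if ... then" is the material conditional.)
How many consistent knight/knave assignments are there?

1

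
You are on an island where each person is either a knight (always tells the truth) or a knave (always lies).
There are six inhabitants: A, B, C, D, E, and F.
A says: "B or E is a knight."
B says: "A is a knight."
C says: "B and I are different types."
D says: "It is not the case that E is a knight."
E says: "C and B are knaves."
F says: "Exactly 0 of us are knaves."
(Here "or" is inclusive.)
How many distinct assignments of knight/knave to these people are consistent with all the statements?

1

Consistent assignments:
  A=knave, B=knave, C=knight, D=knight, E=knave, F=knave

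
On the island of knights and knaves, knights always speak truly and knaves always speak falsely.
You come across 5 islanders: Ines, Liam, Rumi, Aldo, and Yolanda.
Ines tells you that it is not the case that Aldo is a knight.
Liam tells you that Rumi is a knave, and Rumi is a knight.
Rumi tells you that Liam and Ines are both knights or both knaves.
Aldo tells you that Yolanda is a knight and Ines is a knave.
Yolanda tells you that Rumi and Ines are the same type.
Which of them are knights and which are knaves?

Suppose Ines is a knave. Then Ines's statement "it is not the case that Aldo is a knight" would have to be false. Checking the 16 ways to assign the others, none is consistent with every speaker.
(For instance, with Liam=knave, Rumi=knave, Aldo=knave, Yolanda=knave, Ines's claim "it is not the case that Aldo is a knight" comes out true where it would need to be false.)
So Ines must be a knight, making "it is not the case that Aldo is a knight" true. Taking Ines=knight, Liam=knave, Rumi=knave, Aldo=knave, Yolanda=knave, each remaining statement checks out:
  Liam (knave): "Rumi is a knave, and Rumi is a knight" — false. ✓
  Rumi (knave): "Liam and Ines are both knights or both knaves" — false. ✓
  Aldo (knave): "Yolanda is a knight and Ines is a knave" — false. ✓
  Yolanda (knave): "Rumi and Ines are the same type" — false. ✓
This is the unique consistent assignment.

Knights: Ines. Knaves: Liam, Rumi, Aldo, and Yolanda.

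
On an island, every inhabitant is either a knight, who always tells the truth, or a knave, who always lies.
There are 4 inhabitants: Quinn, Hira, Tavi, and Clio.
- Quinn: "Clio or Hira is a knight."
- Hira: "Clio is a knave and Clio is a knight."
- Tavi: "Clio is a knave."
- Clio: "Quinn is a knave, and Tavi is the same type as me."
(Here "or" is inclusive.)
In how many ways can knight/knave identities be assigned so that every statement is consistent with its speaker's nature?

1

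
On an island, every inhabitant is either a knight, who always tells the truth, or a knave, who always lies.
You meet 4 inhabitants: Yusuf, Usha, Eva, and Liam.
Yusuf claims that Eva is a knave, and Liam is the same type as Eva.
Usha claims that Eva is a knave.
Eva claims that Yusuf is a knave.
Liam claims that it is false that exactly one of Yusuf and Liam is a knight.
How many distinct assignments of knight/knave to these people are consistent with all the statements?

1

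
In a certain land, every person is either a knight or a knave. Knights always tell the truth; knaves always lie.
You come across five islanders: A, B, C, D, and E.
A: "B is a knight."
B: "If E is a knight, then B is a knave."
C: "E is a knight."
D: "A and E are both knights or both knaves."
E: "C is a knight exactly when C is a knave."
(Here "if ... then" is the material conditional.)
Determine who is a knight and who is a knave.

A is a knight, B is a knight, C is a knave, D is a knave, and E is a knave.

Suppose A is a knave. Then A's statement "B is a knight" would have to be false. Checking the 16 ways to assign the others, none is consistent with every speaker.
(For instance, with B=knight, C=knave, D=knave, E=knave, A's claim "B is a knight" comes out true where it would need to be false.)
So A must be a knight, making "B is a knight" true. Taking A=knight, B=knight, C=knave, D=knave, E=knave, each remaining statement checks out:
  B (knight): "if E is a knight, then B is a knave" — true. ✓
  C (knave): "E is a knight" — false. ✓
  D (knave): "A and E are both knights or both knaves" — false. ✓
  E (knave): "C is a knight exactly when C is a knave" — false. ✓
This is the unique consistent assignment.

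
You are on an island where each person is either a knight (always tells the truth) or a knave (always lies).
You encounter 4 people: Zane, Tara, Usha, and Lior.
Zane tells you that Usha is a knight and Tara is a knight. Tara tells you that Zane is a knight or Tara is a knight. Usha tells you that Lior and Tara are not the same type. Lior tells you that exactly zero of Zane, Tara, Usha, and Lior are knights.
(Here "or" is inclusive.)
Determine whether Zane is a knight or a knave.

Zane is a knight.

Consistent assignments: {Zane=knight, Tara=knight, Usha=knight, Lior=knave}
In every consistent assignment, Zane is a knight.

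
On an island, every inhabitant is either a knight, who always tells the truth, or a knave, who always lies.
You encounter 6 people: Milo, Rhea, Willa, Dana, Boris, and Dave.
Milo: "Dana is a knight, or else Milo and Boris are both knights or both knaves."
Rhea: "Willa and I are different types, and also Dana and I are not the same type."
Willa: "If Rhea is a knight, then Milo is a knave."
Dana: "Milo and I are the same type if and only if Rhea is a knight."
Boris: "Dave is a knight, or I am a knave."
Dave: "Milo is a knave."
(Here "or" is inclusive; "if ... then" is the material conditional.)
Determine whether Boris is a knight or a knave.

Boris is a knight.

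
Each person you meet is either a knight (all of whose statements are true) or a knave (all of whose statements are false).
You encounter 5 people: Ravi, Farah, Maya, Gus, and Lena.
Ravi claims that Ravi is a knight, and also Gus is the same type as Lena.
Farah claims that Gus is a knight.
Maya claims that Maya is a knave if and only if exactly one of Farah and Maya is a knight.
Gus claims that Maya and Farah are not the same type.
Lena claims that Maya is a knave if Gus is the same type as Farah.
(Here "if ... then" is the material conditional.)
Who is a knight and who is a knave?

Ravi is a knave, Farah is a knave, Maya is a knave, Gus is a knave, and Lena is a knight.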